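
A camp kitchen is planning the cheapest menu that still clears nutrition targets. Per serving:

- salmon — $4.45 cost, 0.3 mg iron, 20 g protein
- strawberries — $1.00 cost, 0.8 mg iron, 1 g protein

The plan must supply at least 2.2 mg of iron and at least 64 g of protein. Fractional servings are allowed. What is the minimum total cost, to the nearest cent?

salmon only: max(2.2/0.3, 64/20) = 7.333 servings → $32.63.
strawberries only: max(2.2/0.8, 64/1) = 64 servings → $64.00.
salmon + strawberries with both tight: 3.121 servings and 1.58 servings → $15.47.
So the least-cost plan costs $15.47.

$15.47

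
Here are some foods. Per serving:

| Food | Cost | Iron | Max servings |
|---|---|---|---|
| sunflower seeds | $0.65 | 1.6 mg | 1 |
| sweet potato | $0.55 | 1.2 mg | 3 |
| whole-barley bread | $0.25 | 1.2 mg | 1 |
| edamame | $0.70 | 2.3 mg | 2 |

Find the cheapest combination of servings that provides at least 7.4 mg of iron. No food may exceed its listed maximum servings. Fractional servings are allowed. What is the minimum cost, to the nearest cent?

Cost per mg of iron: whole-barley bread $0.2083, edamame $0.3043, sunflower seeds $0.4062, sweet potato $0.4583.
Take 1 serving of whole-barley bread: +1.2 mg iron for $0.25 (total $0.25, still need 6.2 mg).
Take 2 servings of edamame: +4.6 mg iron for $1.40 (total $1.65, still need 1.6 mg).
Take 1 serving of sunflower seeds: +1.6 mg iron for $0.65 (total $2.30, still need 0.0 mg).
Filling from the cheapest source first is optimal under one linear minimum: $2.30.

$2.30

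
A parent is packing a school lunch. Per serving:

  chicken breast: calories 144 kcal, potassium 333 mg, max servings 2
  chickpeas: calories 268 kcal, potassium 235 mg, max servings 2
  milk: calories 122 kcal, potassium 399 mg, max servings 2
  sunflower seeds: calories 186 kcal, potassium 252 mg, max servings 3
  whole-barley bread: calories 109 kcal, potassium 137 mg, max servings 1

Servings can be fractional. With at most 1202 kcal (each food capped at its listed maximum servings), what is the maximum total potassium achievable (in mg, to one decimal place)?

Potassium per kcal: milk 3.27, chicken breast 2.312, sunflower seeds 1.355, whole-barley bread 1.257, chickpeas 0.8769.
Take 2 servings of milk: uses 244 kcal, +798.0 mg potassium (running total 798.0 mg).
Take 2 servings of chicken breast: uses 288 kcal, +666.0 mg potassium (running total 1464.0 mg).
Take 3 servings of sunflower seeds: uses 558 kcal, +756.0 mg potassium (running total 2220.0 mg).
Take 1 serving of whole-barley bread: uses 109 kcal, +137.0 mg potassium (running total 2357.0 mg).
Take 0.01119 servings of chickpeas: uses 3 kcal, +2.6 mg potassium (running total 2359.6 mg).
Filling greedily by potassium-per-kcal is optimal for one linear limit, giving 2359.6 mg.

2359.6 mg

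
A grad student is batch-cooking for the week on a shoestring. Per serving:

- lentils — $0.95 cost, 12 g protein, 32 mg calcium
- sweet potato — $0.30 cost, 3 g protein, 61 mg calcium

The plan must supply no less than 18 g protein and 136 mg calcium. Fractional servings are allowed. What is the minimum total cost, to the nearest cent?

$1.53

Two binding constraints pin down two serving amounts, so the optimal mix uses at most two foods. The candidates are each food alone (scaled to the tighter of protein/calcium) and each pair with both constraints tight.
lentils only: max(18/12, 136/32) = 4.25 servings → $4.04.
sweet potato only: max(18/3, 136/61) = 6 servings → $1.80.
lentils + sweet potato with both tight: 1.085 servings and 1.66 servings → $1.53.
Cheapest feasible corner: $1.53.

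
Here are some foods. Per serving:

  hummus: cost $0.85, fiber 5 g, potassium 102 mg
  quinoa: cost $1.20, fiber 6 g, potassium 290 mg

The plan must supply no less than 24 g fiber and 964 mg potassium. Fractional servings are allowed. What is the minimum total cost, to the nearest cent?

Minimising a linear cost over {fiber ≥ 24, potassium ≥ 964, servings ≥ 0} — the optimum is at a vertex, using one or two foods.
hummus only: max(24/5, 964/102) = 9.451 servings → $8.03.
quinoa only: max(24/6, 964/290) = 4 servings → $4.80.
hummus + quinoa with both tight: 1.403 servings and 2.831 servings → $4.59.
Cheapest feasible corner: $4.59.

$4.59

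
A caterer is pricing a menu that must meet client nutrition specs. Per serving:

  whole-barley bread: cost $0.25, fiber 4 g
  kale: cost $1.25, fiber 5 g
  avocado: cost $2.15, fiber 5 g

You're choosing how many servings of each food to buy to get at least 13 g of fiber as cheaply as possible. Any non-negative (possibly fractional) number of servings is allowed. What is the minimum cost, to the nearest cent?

Cost per g of fiber: whole-barley bread $0.0625, kale $0.2500, avocado $0.4300.
With no serving limits, use only whole-barley bread: 13 g / 4 g = 3.25 servings × $0.25 = $0.81.

$0.81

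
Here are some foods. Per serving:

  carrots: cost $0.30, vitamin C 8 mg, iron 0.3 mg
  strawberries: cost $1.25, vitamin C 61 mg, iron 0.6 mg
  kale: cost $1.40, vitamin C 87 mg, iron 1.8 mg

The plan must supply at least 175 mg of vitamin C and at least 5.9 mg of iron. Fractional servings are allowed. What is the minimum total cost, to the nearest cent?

$4.59

Compare the cost at each extreme point of the feasible region.
carrots only: max(175/8, 5.9/0.3) = 21.88 servings → $6.56.
strawberries only: max(175/61, 5.9/0.6) = 9.833 servings → $12.29.
kale only: max(175/87, 5.9/1.8) = 3.278 servings → $4.59.
carrots + strawberries with both tight: 18.88 servings and 0.3926 servings → $6.16.
carrots + kale with both tight: 16.95 servings and 0.453 servings → $5.72.
strawberries + kale with both targets exact would need a negative amount; discard.
The minimum over all feasible corners is $4.59.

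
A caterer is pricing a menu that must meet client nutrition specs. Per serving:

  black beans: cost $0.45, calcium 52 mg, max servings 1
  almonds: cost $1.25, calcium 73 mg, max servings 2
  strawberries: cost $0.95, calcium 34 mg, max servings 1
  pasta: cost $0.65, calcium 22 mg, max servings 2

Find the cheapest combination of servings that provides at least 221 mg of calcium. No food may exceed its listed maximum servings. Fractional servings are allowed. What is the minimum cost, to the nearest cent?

$3.59

Cost per mg of calcium: black beans $0.0087, almonds $0.0171, strawberries $0.0279, pasta $0.0295.
Take 1 serving of black beans: +52.0 mg calcium for $0.45 (total $0.45, still need 169.0 mg).
Take 2 servings of almonds: +146.0 mg calcium for $2.50 (total $2.95, still need 23.0 mg).
Take 0.6765 servings of strawberries: +23.0 mg calcium for $0.64 (total $3.59, still need 0.0 mg).
Filling from the cheapest source first is optimal under one linear minimum: $3.59.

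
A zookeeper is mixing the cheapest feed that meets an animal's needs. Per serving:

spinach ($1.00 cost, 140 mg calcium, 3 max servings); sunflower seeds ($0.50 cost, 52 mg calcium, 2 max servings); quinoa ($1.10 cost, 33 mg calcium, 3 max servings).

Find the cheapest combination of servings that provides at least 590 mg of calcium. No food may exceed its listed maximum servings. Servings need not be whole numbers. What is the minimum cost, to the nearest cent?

Cost per mg of calcium: spinach $0.0071, sunflower seeds $0.0096, quinoa $0.0333.
Take 3 servings of spinach: +420.0 mg calcium for $3.00 (total $3.00, still need 170.0 mg).
Take 2 servings of sunflower seeds: +104.0 mg calcium for $1.00 (total $4.00, still need 66.0 mg).
Take 2 servings of quinoa: +66.0 mg calcium for $2.20 (total $6.20, still need 0.0 mg).
Filling from the cheapest source first is optimal under one linear minimum: $6.20.

$6.20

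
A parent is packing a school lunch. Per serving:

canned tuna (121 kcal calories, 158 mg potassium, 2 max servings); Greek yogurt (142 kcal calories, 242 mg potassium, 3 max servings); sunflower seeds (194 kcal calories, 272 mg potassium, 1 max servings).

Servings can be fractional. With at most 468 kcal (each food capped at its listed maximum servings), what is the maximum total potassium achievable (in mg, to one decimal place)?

784.9 mg

Potassium per kcal: Greek yogurt 1.704, sunflower seeds 1.402, canned tuna 1.306.
Take 3 servings of Greek yogurt: uses 426 kcal, +726.0 mg potassium (running total 726.0 mg).
Take 0.2165 servings of sunflower seeds: uses 42 kcal, +58.9 mg potassium (running total 784.9 mg).
Filling greedily by potassium-per-kcal is optimal for one linear limit, giving 784.9 mg.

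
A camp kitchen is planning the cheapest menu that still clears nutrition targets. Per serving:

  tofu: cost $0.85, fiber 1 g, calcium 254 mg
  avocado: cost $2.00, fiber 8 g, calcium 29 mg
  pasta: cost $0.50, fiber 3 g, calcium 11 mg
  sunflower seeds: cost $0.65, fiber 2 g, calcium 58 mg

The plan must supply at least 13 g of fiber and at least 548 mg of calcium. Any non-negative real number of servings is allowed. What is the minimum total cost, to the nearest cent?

$3.53

With two linear requirements the optimum uses one or two foods; enumerate the corners.
tofu only: max(13/1, 548/254) = 13 servings → $11.05.
avocado only: max(13/8, 548/29) = 18.9 servings → $37.79.
pasta only: max(13/3, 548/11) = 49.82 servings → $24.91.
sunflower seeds only: max(13/2, 548/58) = 9.448 servings → $6.14.
tofu + avocado with both tight: 2 servings and 1.375 servings → $4.45.
tofu + pasta with both tight: 1.999 servings and 3.667 servings → $3.53.
tofu + sunflower seeds with both tight: 0.76 servings and 6.12 servings → $4.62.
avocado + pasta: the both-tight solution has a negative serving — not a feasible corner.
avocado + sunflower seeds: intersection lies outside the first quadrant.
pasta + sunflower seeds: intersection lies outside the first quadrant.
So the least-cost plan costs $3.53.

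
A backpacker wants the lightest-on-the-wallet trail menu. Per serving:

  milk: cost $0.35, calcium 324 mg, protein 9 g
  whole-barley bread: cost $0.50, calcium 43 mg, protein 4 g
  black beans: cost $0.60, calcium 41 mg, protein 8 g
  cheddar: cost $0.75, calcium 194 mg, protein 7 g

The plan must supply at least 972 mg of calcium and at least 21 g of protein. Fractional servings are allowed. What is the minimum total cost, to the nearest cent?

For a min-cost LP with two ≥-constraints, a basic feasible solution has at most two positive variables.
milk only: max(972/324, 21/9) = 3 servings → $1.05.
whole-barley bread only: max(972/43, 21/4) = 22.6 servings → $11.30.
black beans only: max(972/41, 21/8) = 23.71 servings → $14.22.
cheddar only: max(972/194, 21/7) = 5.01 servings → $3.76.
milk + whole-barley bread: intersection lies outside the first quadrant.
milk + black beans: the both-tight solution has a negative serving — not a feasible corner.
milk + cheddar with both targets exact would need a negative amount; discard.
whole-barley bread + black beans: the both-tight solution has a negative serving — not a feasible corner.
whole-barley bread + cheddar: intersection lies outside the first quadrant.
black beans + cheddar with both targets exact would need a negative amount; discard.
The minimum over all feasible corners is $1.05.

$1.05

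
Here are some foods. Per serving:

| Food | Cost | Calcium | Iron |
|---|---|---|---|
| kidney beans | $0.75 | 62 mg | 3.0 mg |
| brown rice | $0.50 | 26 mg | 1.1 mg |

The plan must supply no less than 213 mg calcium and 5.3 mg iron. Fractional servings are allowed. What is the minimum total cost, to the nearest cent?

$2.58

At the optimum either one food covers both requirements or two foods hit both targets exactly; no other combination can be cheaper.
kidney beans only: max(213/62, 5.3/3.0) = 3.435 servings → $2.58.
brown rice only: max(213/26, 5.3/1.1) = 8.192 servings → $4.10.
kidney beans + brown rice: intersection lies outside the first quadrant.
Cheapest feasible corner: $2.58.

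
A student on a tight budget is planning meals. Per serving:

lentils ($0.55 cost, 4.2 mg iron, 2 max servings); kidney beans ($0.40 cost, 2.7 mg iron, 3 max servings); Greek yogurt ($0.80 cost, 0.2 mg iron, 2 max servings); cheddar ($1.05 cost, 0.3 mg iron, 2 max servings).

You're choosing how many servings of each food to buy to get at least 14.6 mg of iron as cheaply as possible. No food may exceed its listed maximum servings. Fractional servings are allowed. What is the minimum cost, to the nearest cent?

Cost per mg of iron: lentils $0.1310, kidney beans $0.1481, cheddar $3.5000, Greek yogurt $4.0000.
Take 2 servings of lentils: +8.4 mg iron for $1.10 (total $1.10, still need 6.2 mg).
Take 2.296 servings of kidney beans: +6.2 mg iron for $0.92 (total $2.02, still need 0.0 mg).
Filling from the cheapest source first is optimal under one linear minimum: $2.02.

$2.02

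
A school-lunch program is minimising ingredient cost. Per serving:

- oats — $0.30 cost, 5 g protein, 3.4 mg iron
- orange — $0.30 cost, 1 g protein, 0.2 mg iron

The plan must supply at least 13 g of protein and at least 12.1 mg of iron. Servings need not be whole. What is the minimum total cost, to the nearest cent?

$1.07

A basic optimal solution has at most two foods positive. Try each food alone and each pair with both targets met exactly.
oats only: max(13/5, 12.1/3.4) = 3.559 servings → $1.07.
orange only: max(13/1, 12.1/0.2) = 60.5 servings → $18.15.
oats + orange: intersection lies outside the first quadrant.
So the least-cost plan costs $1.07.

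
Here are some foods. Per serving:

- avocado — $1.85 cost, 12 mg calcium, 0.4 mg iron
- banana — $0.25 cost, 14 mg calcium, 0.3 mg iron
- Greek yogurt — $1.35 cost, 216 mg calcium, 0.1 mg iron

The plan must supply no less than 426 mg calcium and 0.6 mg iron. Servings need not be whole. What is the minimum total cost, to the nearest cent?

$2.89

Check every corner: each single food scaled to meet both minima, and each pair solved so both constraints bind.
avocado only: max(426/12, 0.6/0.4) = 35.5 servings → $65.67.
banana only: max(426/14, 0.6/0.3) = 30.43 servings → $7.61.
Greek yogurt only: max(426/216, 0.6/0.1) = 6 servings → $8.10.
avocado + banana: intersection lies outside the first quadrant.
avocado + Greek yogurt with both tight: 1.021 servings and 1.915 servings → $4.47.
banana + Greek yogurt with both tight: 1.372 servings and 1.883 servings → $2.89.
The minimum over all feasible corners is $2.89.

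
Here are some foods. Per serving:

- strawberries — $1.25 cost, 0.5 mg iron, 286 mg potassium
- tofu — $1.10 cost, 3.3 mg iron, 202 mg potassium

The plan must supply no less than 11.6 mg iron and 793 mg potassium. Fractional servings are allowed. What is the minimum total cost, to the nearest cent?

The cheapest plan sits at a corner of the feasible region — with two constraints it uses at most two foods.
strawberries only: max(11.6/0.5, 793/286) = 23.2 servings → $29.00.
tofu only: max(11.6/3.3, 793/202) = 3.926 servings → $4.32.
strawberries + tofu with both tight: 0.3248 servings and 3.466 servings → $4.22.
Cheapest feasible corner: $4.22.

$4.22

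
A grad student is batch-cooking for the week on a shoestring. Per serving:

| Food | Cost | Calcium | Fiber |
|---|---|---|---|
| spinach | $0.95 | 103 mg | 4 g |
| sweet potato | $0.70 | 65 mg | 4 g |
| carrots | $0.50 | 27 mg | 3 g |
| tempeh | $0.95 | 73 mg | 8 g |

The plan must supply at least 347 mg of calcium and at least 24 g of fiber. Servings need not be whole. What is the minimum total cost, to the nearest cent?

$3.76

Minimising a linear cost over {calcium ≥ 347, fiber ≥ 24, servings ≥ 0} — the optimum is at a vertex, using one or two foods.
spinach only: max(347/103, 24/4) = 6 servings → $5.70.
sweet potato only: max(347/65, 24/4) = 6 servings → $4.20.
carrots only: max(347/27, 24/3) = 12.85 servings → $6.43.
tempeh only: max(347/73, 24/8) = 4.753 servings → $4.52.
spinach + sweet potato: the both-tight solution has a negative serving — not a feasible corner.
spinach + carrots with both tight: 1.955 servings and 5.393 servings → $4.55.
spinach + tempeh with both tight: 1.925 servings and 2.038 servings → $3.76.
sweet potato + carrots with both tight: 4.517 servings and 1.977 servings → $4.15.
sweet potato + tempeh with both tight: 4.491 servings and 0.7544 servings → $3.86.
carrots + tempeh with both targets exact would need a negative amount; discard.
The minimum over all feasible corners is $3.76.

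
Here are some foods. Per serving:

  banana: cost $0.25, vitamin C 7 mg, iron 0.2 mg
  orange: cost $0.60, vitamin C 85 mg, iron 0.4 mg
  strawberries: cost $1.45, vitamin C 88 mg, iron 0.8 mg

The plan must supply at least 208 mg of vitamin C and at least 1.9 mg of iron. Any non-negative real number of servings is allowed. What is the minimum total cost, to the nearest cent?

$2.57

The cheapest plan sits at a corner of the feasible region — with two constraints it uses at most two foods.
banana only: max(208/7, 1.9/0.2) = 29.71 servings → $7.43.
orange only: max(208/85, 1.9/0.4) = 4.75 servings → $2.85.
strawberries only: max(208/88, 1.9/0.8) = 2.375 servings → $3.44.
banana + orange with both tight: 5.514 servings and 1.993 servings → $2.57.
banana + strawberries with both tight: 0.06667 servings and 2.358 servings → $3.44.
orange + strawberries: the both-tight solution has a negative serving — not a feasible corner.
Cheapest feasible corner: $2.57.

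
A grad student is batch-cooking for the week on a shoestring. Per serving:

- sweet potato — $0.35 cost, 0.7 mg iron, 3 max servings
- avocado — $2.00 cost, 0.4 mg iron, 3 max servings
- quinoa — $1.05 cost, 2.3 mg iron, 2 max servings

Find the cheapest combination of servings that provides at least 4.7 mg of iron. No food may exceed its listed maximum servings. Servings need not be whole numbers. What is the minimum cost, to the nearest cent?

Cost per mg of iron: quinoa $0.4565, sweet potato $0.5000, avocado $5.0000.
Take 2 servings of quinoa: +4.6 mg iron for $2.10 (total $2.10, still need 0.1 mg).
Take 0.1429 servings of sweet potato: +0.1 mg iron for $0.05 (total $2.15, still need 0.0 mg).
Filling from the cheapest source first is optimal under one linear minimum: $2.15.

$2.15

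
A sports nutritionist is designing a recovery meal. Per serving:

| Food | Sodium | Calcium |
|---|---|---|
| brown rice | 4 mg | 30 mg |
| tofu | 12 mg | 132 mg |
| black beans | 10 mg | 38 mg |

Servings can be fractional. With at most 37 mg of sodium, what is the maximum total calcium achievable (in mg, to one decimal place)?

407.0 mg

Calcium per mg sodium: tofu 11, brown rice 7.5, black beans 3.8.
With no serving limits, spend the whole sodium allowance on tofu: 37 mg / 12 mg × 132 mg = 407.0 mg.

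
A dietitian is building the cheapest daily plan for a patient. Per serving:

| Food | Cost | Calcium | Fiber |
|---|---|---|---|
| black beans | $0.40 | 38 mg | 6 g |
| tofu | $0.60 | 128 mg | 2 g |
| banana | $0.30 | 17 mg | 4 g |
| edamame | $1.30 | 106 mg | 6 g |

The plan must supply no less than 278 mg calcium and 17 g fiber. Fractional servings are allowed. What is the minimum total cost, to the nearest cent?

An LP optimum is at a vertex; with two nutrient constraints at most two foods are used. Check each candidate.
black beans only: max(278/38, 17/6) = 7.316 servings → $2.93.
tofu only: max(278/128, 17/2) = 8.5 servings → $5.10.
banana only: max(278/17, 17/4) = 16.35 servings → $4.91.
edamame only: max(278/106, 17/6) = 2.833 servings → $3.68.
black beans + tofu with both tight: 2.341 servings and 1.477 servings → $1.82.
black beans + banana with both targets exact would need a negative amount; discard.
black beans + edamame with both tight: 0.3284 servings and 2.505 servings → $3.39.
tofu + banana with both tight: 1.722 servings and 3.389 servings → $2.05.
tofu + edamame with both targets exact would need a negative amount; discard.
banana + edamame with both tight: 0.4161 servings and 2.556 servings → $3.45.
The minimum over all feasible corners is $1.82.

$1.82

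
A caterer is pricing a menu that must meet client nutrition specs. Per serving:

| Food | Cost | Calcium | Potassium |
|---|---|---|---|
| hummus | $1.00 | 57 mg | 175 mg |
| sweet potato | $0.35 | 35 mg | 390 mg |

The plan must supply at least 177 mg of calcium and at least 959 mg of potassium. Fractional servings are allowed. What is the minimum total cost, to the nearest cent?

This is a tiny linear program; its minimum lies at a vertex of the feasible set. List the vertices and price them.
hummus only: max(177/57, 959/175) = 5.48 servings → $5.48.
sweet potato only: max(177/35, 959/390) = 5.057 servings → $1.77.
hummus + sweet potato with both tight: 2.202 servings and 1.471 servings → $2.72.
Cheapest feasible corner: $1.77.

$1.77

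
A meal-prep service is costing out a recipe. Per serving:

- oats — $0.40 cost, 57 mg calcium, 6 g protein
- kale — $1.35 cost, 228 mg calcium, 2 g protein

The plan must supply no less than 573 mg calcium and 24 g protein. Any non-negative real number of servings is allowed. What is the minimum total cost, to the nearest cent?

Two binding constraints pin down two serving amounts, so the optimal mix uses at most two foods. The candidates are each food alone (scaled to the tighter of calcium/protein) and each pair with both constraints tight.
oats only: max(573/57, 24/6) = 10.05 servings → $4.02.
kale only: max(573/228, 24/2) = 12 servings → $16.20.
oats + kale with both tight: 3.45 servings and 1.651 servings → $3.61.
So the least-cost plan costs $3.61.

$3.61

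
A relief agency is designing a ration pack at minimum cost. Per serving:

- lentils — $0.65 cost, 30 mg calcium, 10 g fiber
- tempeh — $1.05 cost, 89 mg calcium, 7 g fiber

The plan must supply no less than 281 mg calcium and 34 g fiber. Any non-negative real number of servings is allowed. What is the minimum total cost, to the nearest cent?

$3.78

Compare the cost at each extreme point of the feasible region.
lentils only: max(281/30, 34/10) = 9.367 servings → $6.09.
tempeh only: max(281/89, 34/7) = 4.857 servings → $5.10.
lentils + tempeh with both tight: 1.557 servings and 2.632 servings → $3.78.
So the least-cost plan costs $3.78.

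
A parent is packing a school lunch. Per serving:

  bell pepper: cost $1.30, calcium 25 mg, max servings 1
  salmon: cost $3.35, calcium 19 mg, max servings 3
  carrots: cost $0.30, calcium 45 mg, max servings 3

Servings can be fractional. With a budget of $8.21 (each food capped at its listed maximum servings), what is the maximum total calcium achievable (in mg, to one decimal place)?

Calcium per dollar: carrots 150, bell pepper 19.23, salmon 5.672.
Take 3 servings of carrots: spends $0.90, +135.0 mg calcium (running total 135.0 mg).
Take 1 serving of bell pepper: spends $1.30, +25.0 mg calcium (running total 160.0 mg).
Take 1.794 servings of salmon: spends $6.01, +34.1 mg calcium (running total 194.1 mg).
Filling greedily by calcium-per-dollar is optimal for one linear limit, giving 194.1 mg.

194.1 mg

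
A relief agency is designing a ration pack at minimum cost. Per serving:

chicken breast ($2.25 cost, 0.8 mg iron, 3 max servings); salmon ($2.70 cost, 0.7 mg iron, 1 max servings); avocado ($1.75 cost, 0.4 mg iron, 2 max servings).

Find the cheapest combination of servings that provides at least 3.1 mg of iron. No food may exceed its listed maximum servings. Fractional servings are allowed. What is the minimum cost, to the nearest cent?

$9.45

Cost per mg of iron: chicken breast $2.8125, salmon $3.8571, avocado $4.3750.
Take 3 servings of chicken breast: +2.4 mg iron for $6.75 (total $6.75, still need 0.7 mg).
Take 1 serving of salmon: +0.7 mg iron for $2.70 (total $9.45, still need 0.0 mg).
Greedy by cheapest-per-mg is optimal for a single linear constraint, so the minimum cost is $9.45.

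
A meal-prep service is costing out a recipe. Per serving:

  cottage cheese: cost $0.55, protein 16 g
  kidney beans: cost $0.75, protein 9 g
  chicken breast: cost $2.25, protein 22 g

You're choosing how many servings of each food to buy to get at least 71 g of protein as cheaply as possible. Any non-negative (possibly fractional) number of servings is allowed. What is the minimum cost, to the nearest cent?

$2.44

Cost per g of protein: cottage cheese $0.0344, kidney beans $0.0833, chicken breast $0.1023.
With no serving limits, use only cottage cheese: 71 g / 16 g = 4.438 servings × $0.55 = $2.44.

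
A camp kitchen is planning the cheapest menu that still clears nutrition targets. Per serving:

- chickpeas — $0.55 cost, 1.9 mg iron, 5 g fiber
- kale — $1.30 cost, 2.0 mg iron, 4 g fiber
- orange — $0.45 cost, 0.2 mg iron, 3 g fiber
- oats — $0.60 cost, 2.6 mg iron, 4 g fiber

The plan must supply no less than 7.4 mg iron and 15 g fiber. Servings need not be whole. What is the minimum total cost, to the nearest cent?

$1.90

Compare the cost at each extreme point of the feasible region.
chickpeas only: max(7.4/1.9, 15/5) = 3.895 servings → $2.14.
kale only: max(7.4/2.0, 15/4) = 3.75 servings → $4.88.
orange only: max(7.4/0.2, 15/3) = 37 servings → $16.65.
oats only: max(7.4/2.6, 15/4) = 3.75 servings → $2.25.
chickpeas + kale with both tight: 0.1667 servings and 3.542 servings → $4.70.
chickpeas + orange: intersection lies outside the first quadrant.
chickpeas + oats with both tight: 1.741 servings and 1.574 servings → $1.90.
kale + orange with both tight: 3.692 servings and 0.07692 servings → $4.83.
kale + oats with both targets exact would need a negative amount; discard.
orange + oats with both tight: 1.343 servings and 2.743 servings → $2.25.
Cheapest feasible corner: $1.90.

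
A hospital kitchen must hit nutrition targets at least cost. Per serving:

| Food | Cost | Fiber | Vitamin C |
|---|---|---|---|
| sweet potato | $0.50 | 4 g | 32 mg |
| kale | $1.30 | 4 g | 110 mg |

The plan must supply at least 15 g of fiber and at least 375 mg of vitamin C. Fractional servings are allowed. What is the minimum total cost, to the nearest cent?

$4.49

Two binding constraints pin down two serving amounts, so the optimal mix uses at most two foods. The candidates are each food alone (scaled to the tighter of fiber/vitamin C) and each pair with both constraints tight.
sweet potato only: max(15/4, 375/32) = 11.72 servings → $5.86.
kale only: max(15/4, 375/110) = 3.75 servings → $4.88.
sweet potato + kale with both tight: 0.4808 servings and 3.269 servings → $4.49.
Cheapest feasible corner: $4.49.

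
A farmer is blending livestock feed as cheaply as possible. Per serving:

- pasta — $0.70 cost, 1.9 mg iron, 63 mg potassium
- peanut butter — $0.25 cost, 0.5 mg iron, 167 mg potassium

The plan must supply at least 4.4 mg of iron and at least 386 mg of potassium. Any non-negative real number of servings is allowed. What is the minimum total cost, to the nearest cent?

An LP optimum is at a vertex; with two nutrient constraints at most two foods are used. Check each candidate.
pasta only: max(4.4/1.9, 386/63) = 6.127 servings → $4.29.
peanut butter only: max(4.4/0.5, 386/167) = 8.8 servings → $2.20.
pasta + peanut butter with both tight: 1.896 servings and 1.596 servings → $1.73.
Cheapest feasible corner: $1.73.

$1.73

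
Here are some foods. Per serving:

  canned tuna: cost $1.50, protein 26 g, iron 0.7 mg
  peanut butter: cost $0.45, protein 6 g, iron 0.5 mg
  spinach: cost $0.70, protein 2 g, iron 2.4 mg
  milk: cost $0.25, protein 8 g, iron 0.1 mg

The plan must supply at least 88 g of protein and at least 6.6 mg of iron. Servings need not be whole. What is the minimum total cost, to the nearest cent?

$4.23

An LP optimum is at a vertex; with two nutrient constraints at most two foods are used. Check each candidate.
canned tuna only: max(88/26, 6.6/0.7) = 9.429 servings → $14.14.
peanut butter only: max(88/6, 6.6/0.5) = 14.67 servings → $6.60.
spinach only: max(88/2, 6.6/2.4) = 44 servings → $30.80.
milk only: max(88/8, 6.6/0.1) = 66 servings → $16.50.
canned tuna + peanut butter with both tight: 0.5 servings and 12.5 servings → $6.38.
canned tuna + spinach with both tight: 3.246 servings and 1.803 servings → $6.13.
canned tuna + milk with both targets exact would need a negative amount; discard.
peanut butter + spinach: the both-tight solution has a negative serving — not a feasible corner.
peanut butter + milk with both tight: 12.94 servings and 1.294 servings → $6.15.
spinach + milk with both tight: 2.316 servings and 10.42 servings → $4.23.
The minimum over all feasible corners is $4.23.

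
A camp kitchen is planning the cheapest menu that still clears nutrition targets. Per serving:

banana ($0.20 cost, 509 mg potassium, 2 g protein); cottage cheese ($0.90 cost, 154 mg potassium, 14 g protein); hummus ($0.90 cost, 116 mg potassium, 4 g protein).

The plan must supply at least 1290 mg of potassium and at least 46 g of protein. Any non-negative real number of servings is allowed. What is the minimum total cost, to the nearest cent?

$3.07

Minimising a linear cost over {potassium ≥ 1290, protein ≥ 46, servings ≥ 0} — the optimum is at a vertex, using one or two foods.
banana only: max(1290/509, 46/2) = 23 servings → $4.60.
cottage cheese only: max(1290/154, 46/14) = 8.377 servings → $7.54.
hummus only: max(1290/116, 46/4) = 11.5 servings → $10.35.
banana + cottage cheese with both tight: 1.61 servings and 3.056 servings → $3.07.
banana + hummus with both targets exact would need a negative amount; discard.
cottage cheese + hummus with both tight: 0.1746 servings and 10.89 servings → $9.96.
The minimum over all feasible corners is $3.07.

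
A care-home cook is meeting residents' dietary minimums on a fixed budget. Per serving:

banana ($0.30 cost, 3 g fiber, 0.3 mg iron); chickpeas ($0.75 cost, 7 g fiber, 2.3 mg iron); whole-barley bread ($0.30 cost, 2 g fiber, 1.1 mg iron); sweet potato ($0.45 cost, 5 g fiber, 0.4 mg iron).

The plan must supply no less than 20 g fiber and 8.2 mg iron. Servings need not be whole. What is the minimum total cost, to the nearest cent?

Minimising a linear cost over {fiber ≥ 20, iron ≥ 8.2, servings ≥ 0} — the optimum is at a vertex, using one or two foods.
banana only: max(20/3, 8.2/0.3) = 27.33 servings → $8.20.
chickpeas only: max(20/7, 8.2/2.3) = 3.565 servings → $2.67.
whole-barley bread only: max(20/2, 8.2/1.1) = 10 servings → $3.00.
sweet potato only: max(20/5, 8.2/0.4) = 20.5 servings → $9.22.
banana + chickpeas: intersection lies outside the first quadrant.
banana + whole-barley bread with both tight: 2.074 servings and 6.889 servings → $2.69.
banana + sweet potato with both targets exact would need a negative amount; discard.
chickpeas + whole-barley bread with both tight: 1.806 servings and 3.677 servings → $2.46.
chickpeas + sweet potato: intersection lies outside the first quadrant.
whole-barley bread + sweet potato with both tight: 7.021 servings and 1.191 servings → $2.64.
Cheapest feasible corner: $2.46.

$2.46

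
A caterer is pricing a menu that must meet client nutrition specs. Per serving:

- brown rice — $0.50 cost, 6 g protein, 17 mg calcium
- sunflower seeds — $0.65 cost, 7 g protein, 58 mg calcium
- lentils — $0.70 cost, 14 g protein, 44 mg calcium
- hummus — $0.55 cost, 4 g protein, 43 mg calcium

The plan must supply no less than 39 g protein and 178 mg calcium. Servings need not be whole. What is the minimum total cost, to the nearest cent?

$2.41

With two linear requirements the optimum uses one or two foods; enumerate the corners.
brown rice only: max(39/6, 178/17) = 10.47 servings → $5.24.
sunflower seeds only: max(39/7, 178/58) = 5.571 servings → $3.62.
lentils only: max(39/14, 178/44) = 4.045 servings → $2.83.
hummus only: max(39/4, 178/43) = 9.75 servings → $5.36.
brown rice + sunflower seeds with both tight: 4.437 servings and 1.769 servings → $3.37.
brown rice + lentils: the both-tight solution has a negative serving — not a feasible corner.
brown rice + hummus with both tight: 5.079 servings and 2.132 servings → $3.71.
sunflower seeds + lentils with both tight: 1.54 servings and 2.016 servings → $2.41.
sunflower seeds + hummus: the both-tight solution has a negative serving — not a feasible corner.
lentils + hummus with both tight: 2.265 servings and 1.822 servings → $2.59.
So the least-cost plan costs $2.41.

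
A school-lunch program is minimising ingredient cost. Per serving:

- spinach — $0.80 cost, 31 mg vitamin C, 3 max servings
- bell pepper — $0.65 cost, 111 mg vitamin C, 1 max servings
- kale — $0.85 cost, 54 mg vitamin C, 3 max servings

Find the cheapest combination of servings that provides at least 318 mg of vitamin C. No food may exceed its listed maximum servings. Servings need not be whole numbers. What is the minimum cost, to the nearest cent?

Cost per mg of vitamin C: bell pepper $0.0059, kale $0.0157, spinach $0.0258.
Take 1 serving of bell pepper: +111.0 mg vitamin C for $0.65 (total $0.65, still need 207.0 mg).
Take 3 servings of kale: +162.0 mg vitamin C for $2.55 (total $3.20, still need 45.0 mg).
Take 1.452 servings of spinach: +45.0 mg vitamin C for $1.16 (total $4.36, still need 0.0 mg).
Filling from the cheapest source first is optimal under one linear minimum: $4.36.

$4.36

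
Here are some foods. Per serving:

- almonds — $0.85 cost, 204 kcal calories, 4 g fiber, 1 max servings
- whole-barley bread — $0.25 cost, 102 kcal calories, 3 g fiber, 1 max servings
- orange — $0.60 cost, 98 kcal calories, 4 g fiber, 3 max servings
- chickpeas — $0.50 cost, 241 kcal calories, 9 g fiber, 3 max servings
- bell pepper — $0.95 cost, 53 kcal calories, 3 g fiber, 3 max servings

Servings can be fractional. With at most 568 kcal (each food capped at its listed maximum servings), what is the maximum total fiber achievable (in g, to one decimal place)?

Fiber per kcal: bell pepper 0.0566, orange 0.04082, chickpeas 0.03734, whole-barley bread 0.02941, almonds 0.01961.
Take 3 servings of bell pepper: uses 159 kcal, +9.0 g fiber (running total 9.0 g).
Take 3 servings of orange: uses 294 kcal, +12.0 g fiber (running total 21.0 g).
Take 0.4772 servings of chickpeas: uses 115 kcal, +4.3 g fiber (running total 25.3 g).
Filling greedily by fiber-per-kcal is optimal for one linear limit, giving 25.3 g.

25.3 g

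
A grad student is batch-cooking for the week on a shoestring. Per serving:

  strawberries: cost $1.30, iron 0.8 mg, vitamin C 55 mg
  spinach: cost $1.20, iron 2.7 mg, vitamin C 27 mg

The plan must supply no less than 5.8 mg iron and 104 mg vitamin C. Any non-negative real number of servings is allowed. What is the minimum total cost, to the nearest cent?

Two binding constraints pin down two serving amounts, so the optimal mix uses at most two foods. The candidates are each food alone (scaled to the tighter of iron/vitamin C) and each pair with both constraints tight.
strawberries only: max(5.8/0.8, 104/55) = 7.25 servings → $9.43.
spinach only: max(5.8/2.7, 104/27) = 3.852 servings → $4.62.
strawberries + spinach with both tight: 0.9787 servings and 1.858 servings → $3.50.
So the least-cost plan costs $3.50.

$3.50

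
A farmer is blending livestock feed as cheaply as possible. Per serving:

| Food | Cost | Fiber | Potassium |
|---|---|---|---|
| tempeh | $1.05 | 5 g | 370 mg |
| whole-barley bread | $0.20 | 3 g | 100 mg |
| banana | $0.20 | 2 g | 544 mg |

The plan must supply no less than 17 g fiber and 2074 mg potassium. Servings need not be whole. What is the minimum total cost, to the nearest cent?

For a min-cost LP with two ≥-constraints, a basic feasible solution has at most two positive variables.
tempeh only: max(17/5, 2074/370) = 5.605 servings → $5.89.
whole-barley bread only: max(17/3, 2074/100) = 20.74 servings → $4.15.
banana only: max(17/2, 2074/544) = 8.5 servings → $1.70.
tempeh + whole-barley bread with both targets exact would need a negative amount; discard.
tempeh + banana with both tight: 2.576 servings and 2.061 servings → $3.12.
whole-barley bread + banana with both tight: 3.561 servings and 3.158 servings → $1.34.
The minimum over all feasible corners is $1.34.

$1.34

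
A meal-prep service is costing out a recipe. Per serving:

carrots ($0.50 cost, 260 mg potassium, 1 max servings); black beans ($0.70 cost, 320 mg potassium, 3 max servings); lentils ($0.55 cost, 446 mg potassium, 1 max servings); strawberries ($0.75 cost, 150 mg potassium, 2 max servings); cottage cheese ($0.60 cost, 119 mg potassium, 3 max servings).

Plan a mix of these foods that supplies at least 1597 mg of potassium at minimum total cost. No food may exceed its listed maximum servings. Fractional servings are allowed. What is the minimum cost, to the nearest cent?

Cost per mg of potassium: lentils $0.0012, carrots $0.0019, black beans $0.0022, strawberries $0.0050, cottage cheese $0.0050.
Take 1 serving of lentils: +446.0 mg potassium for $0.55 (total $0.55, still need 1151.0 mg).
Take 1 serving of carrots: +260.0 mg potassium for $0.50 (total $1.05, still need 891.0 mg).
Take 2.784 servings of black beans: +891.0 mg potassium for $1.95 (total $3.00, still need 0.0 mg).
Filling from the cheapest source first is optimal under one linear minimum: $3.00.

$3.00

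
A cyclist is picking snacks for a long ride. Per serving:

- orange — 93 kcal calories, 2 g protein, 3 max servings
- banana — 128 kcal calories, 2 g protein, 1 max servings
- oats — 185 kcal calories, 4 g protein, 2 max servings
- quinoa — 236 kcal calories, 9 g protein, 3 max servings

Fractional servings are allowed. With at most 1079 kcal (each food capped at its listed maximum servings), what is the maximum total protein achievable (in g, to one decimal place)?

Protein per kcal: quinoa 0.03814, oats 0.02162, orange 0.02151, banana 0.01562.
Take 3 servings of quinoa: uses 708 kcal, +27.0 g protein (running total 27.0 g).
Take 2 servings of oats: uses 370 kcal, +8.0 g protein (running total 35.0 g).
Take 0.01075 servings of orange: uses 1 kcal, +0.0 g protein (running total 35.0 g).
Filling greedily by protein-per-kcal is optimal for one linear limit, giving 35.0 g.

35.0 g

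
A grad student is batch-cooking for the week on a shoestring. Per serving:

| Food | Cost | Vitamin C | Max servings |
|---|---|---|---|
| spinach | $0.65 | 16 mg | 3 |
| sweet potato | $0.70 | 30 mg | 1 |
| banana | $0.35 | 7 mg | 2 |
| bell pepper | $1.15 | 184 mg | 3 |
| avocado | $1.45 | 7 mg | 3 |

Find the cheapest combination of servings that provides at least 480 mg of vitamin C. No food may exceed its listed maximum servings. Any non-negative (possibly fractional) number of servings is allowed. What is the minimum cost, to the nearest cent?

$3.00

Cost per mg of vitamin C: bell pepper $0.0063, sweet potato $0.0233, spinach $0.0406, banana $0.0500, avocado $0.2071.
Take 2.609 servings of bell pepper: +480.0 mg vitamin C for $3.00 (total $3.00, still need 0.0 mg).
Filling from the cheapest source first is optimal under one linear minimum: $3.00.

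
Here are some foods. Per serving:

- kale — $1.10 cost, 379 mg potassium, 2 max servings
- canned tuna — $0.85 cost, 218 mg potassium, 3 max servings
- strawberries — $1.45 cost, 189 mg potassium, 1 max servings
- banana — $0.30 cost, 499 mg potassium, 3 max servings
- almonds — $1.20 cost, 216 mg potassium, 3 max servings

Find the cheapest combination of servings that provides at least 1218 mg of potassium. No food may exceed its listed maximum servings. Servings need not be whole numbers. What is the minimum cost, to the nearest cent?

$0.73

Cost per mg of potassium: banana $0.0006, kale $0.0029, canned tuna $0.0039, almonds $0.0056, strawberries $0.0077.
Take 2.441 servings of banana: +1218.0 mg potassium for $0.73 (total $0.73, still need 0.0 mg).
Filling from the cheapest source first is optimal under one linear minimum: $0.73.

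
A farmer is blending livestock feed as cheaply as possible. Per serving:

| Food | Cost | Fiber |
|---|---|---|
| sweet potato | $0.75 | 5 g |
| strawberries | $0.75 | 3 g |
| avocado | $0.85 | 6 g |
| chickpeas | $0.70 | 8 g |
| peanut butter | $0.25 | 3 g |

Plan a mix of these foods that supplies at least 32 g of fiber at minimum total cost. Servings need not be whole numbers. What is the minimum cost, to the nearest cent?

$2.67

Cost per g of fiber: peanut butter $0.0833, chickpeas $0.0875, avocado $0.1417, sweet potato $0.1500, strawberries $0.2500.
With no serving limits, use only peanut butter: 32 g / 3 g = 10.67 servings × $0.25 = $2.67.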